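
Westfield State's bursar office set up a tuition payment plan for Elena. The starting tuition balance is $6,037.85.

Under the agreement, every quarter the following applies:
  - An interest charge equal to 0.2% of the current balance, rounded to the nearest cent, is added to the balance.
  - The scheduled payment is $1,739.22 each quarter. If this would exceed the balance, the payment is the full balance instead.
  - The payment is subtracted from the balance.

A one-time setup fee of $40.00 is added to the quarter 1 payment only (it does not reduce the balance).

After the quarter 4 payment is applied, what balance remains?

$0.00

Quarter 1: $6,037.85 +$12.08 interest = $6,049.93; pay $1,739.22 (+ $40.00 fee) → $4,310.71
Quarter 2: $4,310.71 +$8.62 interest = $4,319.33; pay $1,739.22 → $2,580.11
Quarter 3: $2,580.11 +$5.16 interest = $2,585.27; pay $1,739.22 → $846.05
Quarter 4: $846.05 +$1.69 interest = $847.74; pay $847.74 → $0.00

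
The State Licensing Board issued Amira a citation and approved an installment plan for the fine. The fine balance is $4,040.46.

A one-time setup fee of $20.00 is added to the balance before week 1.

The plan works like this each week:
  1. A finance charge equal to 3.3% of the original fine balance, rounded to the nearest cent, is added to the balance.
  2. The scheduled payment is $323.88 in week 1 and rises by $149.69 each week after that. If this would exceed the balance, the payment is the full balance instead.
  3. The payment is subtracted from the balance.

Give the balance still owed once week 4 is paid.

$2,400.16

Week 1: $4,060.46 +$133.34 interest = $4,193.80; pay $323.88 → $3,869.92
Week 2: $3,869.92 +$133.34 interest = $4,003.26; pay $473.57 → $3,529.69
Week 3: $3,529.69 +$133.34 interest = $3,663.03; pay $623.26 → $3,039.77
Week 4: $3,039.77 +$133.34 interest = $3,173.11; pay $772.95 → $2,400.16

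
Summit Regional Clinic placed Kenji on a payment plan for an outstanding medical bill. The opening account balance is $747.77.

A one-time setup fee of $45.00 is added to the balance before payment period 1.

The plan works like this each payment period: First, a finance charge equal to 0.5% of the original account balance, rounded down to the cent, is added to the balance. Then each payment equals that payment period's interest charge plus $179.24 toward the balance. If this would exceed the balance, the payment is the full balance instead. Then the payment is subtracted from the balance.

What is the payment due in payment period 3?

$182.97

# | Opening | Interest | Payment | End bal
1 | $792.77 | $3.73 | $182.97 | $613.53
2 | $613.53 | $3.73 | $182.97 | $434.29
3 | $434.29 | $3.73 | $182.97 | $255.05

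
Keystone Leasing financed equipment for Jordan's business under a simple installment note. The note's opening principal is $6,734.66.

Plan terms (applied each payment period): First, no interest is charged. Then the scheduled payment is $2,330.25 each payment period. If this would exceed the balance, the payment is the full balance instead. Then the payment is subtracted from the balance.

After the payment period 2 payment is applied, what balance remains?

$2,074.16

# | Opening | Payment | End bal
1 | $6,734.66 | $2,330.25 | $4,404.41
2 | $4,404.41 | $2,330.25 | $2,074.16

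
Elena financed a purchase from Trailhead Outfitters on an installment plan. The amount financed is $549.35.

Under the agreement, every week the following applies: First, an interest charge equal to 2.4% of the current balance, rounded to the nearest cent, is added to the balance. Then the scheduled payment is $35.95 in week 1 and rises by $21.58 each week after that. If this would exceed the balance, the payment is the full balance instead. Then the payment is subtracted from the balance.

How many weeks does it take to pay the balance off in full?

7

Week 1: $549.35 +$13.18 interest = $562.53; pay $35.95 → $526.58
Week 2: $526.58 +$12.64 interest = $539.22; pay $57.53 → $481.69
Week 3: $481.69 +$11.56 interest = $493.25; pay $79.11 → $414.14
Week 4: $414.14 +$9.94 interest = $424.08; pay $100.69 → $323.39
Week 5: $323.39 +$7.76 interest = $331.15; pay $122.27 → $208.88
Week 6: $208.88 +$5.01 interest = $213.89; pay $143.85 → $70.04
Week 7: $70.04 +$1.68 interest = $71.72; pay $71.72 → $0.00
Balance reaches $0.00 in week 7.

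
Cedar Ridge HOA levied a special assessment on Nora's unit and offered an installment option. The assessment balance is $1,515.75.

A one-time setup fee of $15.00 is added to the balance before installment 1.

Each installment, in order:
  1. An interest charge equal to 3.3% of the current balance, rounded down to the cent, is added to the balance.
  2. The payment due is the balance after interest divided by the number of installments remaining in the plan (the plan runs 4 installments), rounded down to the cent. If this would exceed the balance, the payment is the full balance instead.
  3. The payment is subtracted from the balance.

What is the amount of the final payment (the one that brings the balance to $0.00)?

$435.76

Installment 1: $1,530.75 +$50.51 interest = $1,581.26; pay $395.31 → $1,185.95
Installment 2: $1,185.95 +$39.13 interest = $1,225.08; pay $408.36 → $816.72
Installment 3: $816.72 +$26.95 interest = $843.67; pay $421.83 → $421.84
Installment 4: $421.84 +$13.92 interest = $435.76; pay $435.76 → $0.00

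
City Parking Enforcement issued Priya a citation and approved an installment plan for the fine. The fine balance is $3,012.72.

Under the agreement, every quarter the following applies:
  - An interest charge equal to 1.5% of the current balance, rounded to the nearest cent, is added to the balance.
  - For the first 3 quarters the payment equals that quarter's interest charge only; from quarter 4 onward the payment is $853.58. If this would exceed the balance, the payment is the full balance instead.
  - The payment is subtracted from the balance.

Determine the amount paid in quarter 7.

$559.25

Quarter 1: $3,012.72 +$45.19 interest = $3,057.91; pay $45.19 → $3,012.72
Quarter 2: $3,012.72 +$45.19 interest = $3,057.91; pay $45.19 → $3,012.72
Quarter 3: $3,012.72 +$45.19 interest = $3,057.91; pay $45.19 → $3,012.72
Quarter 4: $3,012.72 +$45.19 interest = $3,057.91; pay $853.58 → $2,204.33
Quarter 5: $2,204.33 +$33.06 interest = $2,237.39; pay $853.58 → $1,383.81
Quarter 6: $1,383.81 +$20.76 interest = $1,404.57; pay $853.58 → $550.99
Quarter 7: $550.99 +$8.26 interest = $559.25; pay $559.25 → $0.00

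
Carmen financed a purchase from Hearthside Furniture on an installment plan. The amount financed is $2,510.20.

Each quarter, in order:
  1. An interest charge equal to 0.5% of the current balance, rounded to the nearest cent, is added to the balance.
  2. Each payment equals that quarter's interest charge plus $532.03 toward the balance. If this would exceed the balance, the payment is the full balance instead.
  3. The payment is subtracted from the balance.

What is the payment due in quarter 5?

Quarter 1: $2,510.20 +$12.55 interest = $2,522.75; pay $544.58 → $1,978.17
Quarter 2: $1,978.17 +$9.89 interest = $1,988.06; pay $541.92 → $1,446.14
Quarter 3: $1,446.14 +$7.23 interest = $1,453.37; pay $539.26 → $914.11
Quarter 4: $914.11 +$4.57 interest = $918.68; pay $536.60 → $382.08
Quarter 5: $382.08 +$1.91 interest = $383.99; pay $383.99 → $0.00

$383.99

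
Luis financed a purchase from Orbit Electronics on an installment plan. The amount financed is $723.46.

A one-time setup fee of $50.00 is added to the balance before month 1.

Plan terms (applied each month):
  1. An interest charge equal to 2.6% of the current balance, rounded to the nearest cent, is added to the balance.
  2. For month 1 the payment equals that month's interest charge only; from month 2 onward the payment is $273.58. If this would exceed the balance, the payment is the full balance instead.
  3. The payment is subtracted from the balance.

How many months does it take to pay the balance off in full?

Month 1: $773.46 +$20.11 interest = $793.57; pay $20.11 → $773.46
Month 2: $773.46 +$20.11 interest = $793.57; pay $273.58 → $519.99
Month 3: $519.99 +$13.52 interest = $533.51; pay $273.58 → $259.93
Month 4: $259.93 +$6.76 interest = $266.69; pay $266.69 → $0.00
Balance reaches $0.00 in month 4.

4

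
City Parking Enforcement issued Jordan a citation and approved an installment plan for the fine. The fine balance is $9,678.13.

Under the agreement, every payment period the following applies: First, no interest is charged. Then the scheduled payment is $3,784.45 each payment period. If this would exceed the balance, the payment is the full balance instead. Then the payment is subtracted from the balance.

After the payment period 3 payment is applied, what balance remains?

$0.00

Payment period 1: opening $9,678.13; payment $3,784.45; balance $5,893.68
Payment period 2: opening $5,893.68; payment $3,784.45; balance $2,109.23
Payment period 3: opening $2,109.23; payment $2,109.23; balance $0.00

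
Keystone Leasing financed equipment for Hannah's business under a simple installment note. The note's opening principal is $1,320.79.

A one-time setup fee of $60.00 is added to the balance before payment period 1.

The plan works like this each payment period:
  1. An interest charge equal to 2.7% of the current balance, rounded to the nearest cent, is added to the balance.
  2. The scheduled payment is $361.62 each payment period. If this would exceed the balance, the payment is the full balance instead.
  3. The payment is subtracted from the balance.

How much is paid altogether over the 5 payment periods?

$1,477.22

Payment period 1: opening $1,380.79; interest $37.28 → $1,418.07; payment $361.62; balance $1,056.45
Payment period 2: opening $1,056.45; interest $28.52 → $1,084.97; payment $361.62; balance $723.35
Payment period 3: opening $723.35; interest $19.53 → $742.88; payment $361.62; balance $381.26
Payment period 4: opening $381.26; interest $10.29 → $391.55; payment $361.62; balance $29.93
Payment period 5: opening $29.93; interest $0.81 → $30.74; payment $30.74; balance $0.00
Total paid: $1,477.22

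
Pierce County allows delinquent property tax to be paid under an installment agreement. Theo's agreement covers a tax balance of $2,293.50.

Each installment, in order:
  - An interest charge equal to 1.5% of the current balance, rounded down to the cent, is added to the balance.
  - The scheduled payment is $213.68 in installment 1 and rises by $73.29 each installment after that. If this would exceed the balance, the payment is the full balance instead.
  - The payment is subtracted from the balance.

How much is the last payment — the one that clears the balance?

# | Opening | Interest | Payment | End bal
1 | $2,293.50 | $34.40 | $213.68 | $2,114.22
2 | $2,114.22 | $31.71 | $286.97 | $1,858.96
3 | $1,858.96 | $27.88 | $360.26 | $1,526.58
4 | $1,526.58 | $22.89 | $433.55 | $1,115.92
5 | $1,115.92 | $16.73 | $506.84 | $625.81
6 | $625.81 | $9.38 | $580.13 | $55.06
7 | $55.06 | $0.82 | $55.88 | $0.00

$55.88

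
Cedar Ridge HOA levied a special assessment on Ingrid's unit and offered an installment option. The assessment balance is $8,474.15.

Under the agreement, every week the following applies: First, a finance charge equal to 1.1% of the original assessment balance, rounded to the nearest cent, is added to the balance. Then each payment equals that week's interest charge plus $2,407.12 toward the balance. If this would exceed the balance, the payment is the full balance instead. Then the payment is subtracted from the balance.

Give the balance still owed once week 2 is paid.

# | Opening | Interest | Payment | End bal
1 | $8,474.15 | $93.22 | $2,500.34 | $6,067.03
2 | $6,067.03 | $93.22 | $2,500.34 | $3,659.91

$3,659.91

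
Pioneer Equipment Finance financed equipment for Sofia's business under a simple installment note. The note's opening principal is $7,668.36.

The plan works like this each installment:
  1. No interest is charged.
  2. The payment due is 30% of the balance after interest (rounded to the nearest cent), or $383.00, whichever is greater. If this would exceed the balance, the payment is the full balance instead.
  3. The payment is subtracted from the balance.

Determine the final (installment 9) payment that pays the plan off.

$136.17

Installment 1: $7,668.36 − $2,300.51 → $5,367.85
Installment 2: $5,367.85 − $1,610.36 → $3,757.49
Installment 3: $3,757.49 − $1,127.25 → $2,630.24
Installment 4: $2,630.24 − $789.07 → $1,841.17
Installment 5: $1,841.17 − $552.35 → $1,288.82
Installment 6: $1,288.82 − $386.65 → $902.17
Installment 7: $902.17 − $383.00 → $519.17
Installment 8: $519.17 − $383.00 → $136.17
Installment 9: $136.17 − $136.17 → $0.00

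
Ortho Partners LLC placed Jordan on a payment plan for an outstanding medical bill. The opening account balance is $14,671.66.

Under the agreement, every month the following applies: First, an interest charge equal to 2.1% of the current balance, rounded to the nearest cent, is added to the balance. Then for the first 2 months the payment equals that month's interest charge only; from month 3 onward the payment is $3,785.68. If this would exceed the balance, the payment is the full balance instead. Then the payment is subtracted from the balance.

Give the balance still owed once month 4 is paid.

$7,643.48

# | Opening | Interest | Payment | End bal
1 | $14,671.66 | $308.10 | $308.10 | $14,671.66
2 | $14,671.66 | $308.10 | $308.10 | $14,671.66
3 | $14,671.66 | $308.10 | $3,785.68 | $11,194.08
4 | $11,194.08 | $235.08 | $3,785.68 | $7,643.48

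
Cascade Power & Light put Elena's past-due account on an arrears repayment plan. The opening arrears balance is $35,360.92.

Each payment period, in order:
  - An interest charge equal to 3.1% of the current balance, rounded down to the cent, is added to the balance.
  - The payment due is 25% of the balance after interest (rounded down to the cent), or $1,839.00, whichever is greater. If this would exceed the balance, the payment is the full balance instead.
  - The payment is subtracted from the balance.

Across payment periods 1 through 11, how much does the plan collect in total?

Payment period 1: opening $35,360.92; interest $1,096.18 → $36,457.10; payment $9,114.27; balance $27,342.83
Payment period 2: opening $27,342.83; interest $847.62 → $28,190.45; payment $7,047.61; balance $21,142.84
Payment period 3: opening $21,142.84; interest $655.42 → $21,798.26; payment $5,449.56; balance $16,348.70
Payment period 4: opening $16,348.70; interest $506.80 → $16,855.50; payment $4,213.87; balance $12,641.63
Payment period 5: opening $12,641.63; interest $391.89 → $13,033.52; payment $3,258.38; balance $9,775.14
Payment period 6: opening $9,775.14; interest $303.02 → $10,078.16; payment $2,519.54; balance $7,558.62
Payment period 7: opening $7,558.62; interest $234.31 → $7,792.93; payment $1,948.23; balance $5,844.70
Payment period 8: opening $5,844.70; interest $181.18 → $6,025.88; payment $1,839.00; balance $4,186.88
Payment period 9: opening $4,186.88; interest $129.79 → $4,316.67; payment $1,839.00; balance $2,477.67
Payment period 10: opening $2,477.67; interest $76.80 → $2,554.47; payment $1,839.00; balance $715.47
Payment period 11: opening $715.47; interest $22.17 → $737.64; payment $737.64; balance $0.00
Total paid: $39,806.10

$39,806.10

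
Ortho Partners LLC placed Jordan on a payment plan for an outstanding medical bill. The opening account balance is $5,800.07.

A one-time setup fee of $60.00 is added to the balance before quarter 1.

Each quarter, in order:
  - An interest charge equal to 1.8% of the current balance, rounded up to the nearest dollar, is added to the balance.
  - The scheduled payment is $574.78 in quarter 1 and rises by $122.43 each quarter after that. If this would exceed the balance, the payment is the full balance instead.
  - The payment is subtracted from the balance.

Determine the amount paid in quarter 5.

$1,064.50

Quarter 1: $5,860.07 +$106.00 interest = $5,966.07; pay $574.78 → $5,391.29
Quarter 2: $5,391.29 +$98.00 interest = $5,489.29; pay $697.21 → $4,792.08
Quarter 3: $4,792.08 +$87.00 interest = $4,879.08; pay $819.64 → $4,059.44
Quarter 4: $4,059.44 +$74.00 interest = $4,133.44; pay $942.07 → $3,191.37
Quarter 5: $3,191.37 +$58.00 interest = $3,249.37; pay $1,064.50 → $2,184.87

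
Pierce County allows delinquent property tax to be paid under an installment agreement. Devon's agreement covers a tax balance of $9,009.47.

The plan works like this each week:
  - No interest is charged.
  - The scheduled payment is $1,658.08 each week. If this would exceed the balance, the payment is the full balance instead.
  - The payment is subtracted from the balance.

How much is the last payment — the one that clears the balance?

$719.07

Week 1: opening $9,009.47; payment $1,658.08; balance $7,351.39
Week 2: opening $7,351.39; payment $1,658.08; balance $5,693.31
Week 3: opening $5,693.31; payment $1,658.08; balance $4,035.23
Week 4: opening $4,035.23; payment $1,658.08; balance $2,377.15
Week 5: opening $2,377.15; payment $1,658.08; balance $719.07
Week 6: opening $719.07; payment $719.07; balance $0.00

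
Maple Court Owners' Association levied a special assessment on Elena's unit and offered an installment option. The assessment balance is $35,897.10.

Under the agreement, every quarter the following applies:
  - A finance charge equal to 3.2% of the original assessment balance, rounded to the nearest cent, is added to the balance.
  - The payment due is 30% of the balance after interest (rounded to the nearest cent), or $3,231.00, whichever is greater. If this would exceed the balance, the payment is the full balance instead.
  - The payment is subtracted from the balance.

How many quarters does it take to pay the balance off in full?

Quarter 1: opening $35,897.10; interest $1,148.71 → $37,045.81; payment $11,113.74; balance $25,932.07
Quarter 2: opening $25,932.07; interest $1,148.71 → $27,080.78; payment $8,124.23; balance $18,956.55
Quarter 3: opening $18,956.55; interest $1,148.71 → $20,105.26; payment $6,031.58; balance $14,073.68
Quarter 4: opening $14,073.68; interest $1,148.71 → $15,222.39; payment $4,566.72; balance $10,655.67
Quarter 5: opening $10,655.67; interest $1,148.71 → $11,804.38; payment $3,541.31; balance $8,263.07
Quarter 6: opening $8,263.07; interest $1,148.71 → $9,411.78; payment $3,231.00; balance $6,180.78
Quarter 7: opening $6,180.78; interest $1,148.71 → $7,329.49; payment $3,231.00; balance $4,098.49
Quarter 8: opening $4,098.49; interest $1,148.71 → $5,247.20; payment $3,231.00; balance $2,016.20
Quarter 9: opening $2,016.20; interest $1,148.71 → $3,164.91; payment $3,164.91; balance $0.00
Balance reaches $0.00 in quarter 9.

9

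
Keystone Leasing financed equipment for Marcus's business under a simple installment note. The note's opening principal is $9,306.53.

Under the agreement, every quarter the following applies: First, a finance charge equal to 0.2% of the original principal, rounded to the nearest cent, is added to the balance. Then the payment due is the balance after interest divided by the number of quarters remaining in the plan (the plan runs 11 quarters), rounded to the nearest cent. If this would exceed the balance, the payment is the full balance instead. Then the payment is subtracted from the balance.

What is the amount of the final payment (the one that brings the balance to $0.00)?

$902.24

Quarter 1: $9,306.53 +$18.61 interest = $9,325.14; pay $847.74 → $8,477.40
Quarter 2: $8,477.40 +$18.61 interest = $8,496.01; pay $849.60 → $7,646.41
Quarter 3: $7,646.41 +$18.61 interest = $7,665.02; pay $851.67 → $6,813.35
Quarter 4: $6,813.35 +$18.61 interest = $6,831.96; pay $854.00 → $5,977.96
Quarter 5: $5,977.96 +$18.61 interest = $5,996.57; pay $856.65 → $5,139.92
Quarter 6: $5,139.92 +$18.61 interest = $5,158.53; pay $859.76 → $4,298.77
Quarter 7: $4,298.77 +$18.61 interest = $4,317.38; pay $863.48 → $3,453.90
Quarter 8: $3,453.90 +$18.61 interest = $3,472.51; pay $868.13 → $2,604.38
Quarter 9: $2,604.38 +$18.61 interest = $2,622.99; pay $874.33 → $1,748.66
Quarter 10: $1,748.66 +$18.61 interest = $1,767.27; pay $883.64 → $883.63
Quarter 11: $883.63 +$18.61 interest = $902.24; pay $902.24 → $0.00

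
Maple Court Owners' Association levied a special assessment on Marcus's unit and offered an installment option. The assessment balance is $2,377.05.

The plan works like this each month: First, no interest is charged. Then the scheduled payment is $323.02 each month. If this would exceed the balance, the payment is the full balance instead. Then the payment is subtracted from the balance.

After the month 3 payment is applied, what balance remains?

$1,407.99

Month 1: opening $2,377.05; payment $323.02; balance $2,054.03
Month 2: opening $2,054.03; payment $323.02; balance $1,731.01
Month 3: opening $1,731.01; payment $323.02; balance $1,407.99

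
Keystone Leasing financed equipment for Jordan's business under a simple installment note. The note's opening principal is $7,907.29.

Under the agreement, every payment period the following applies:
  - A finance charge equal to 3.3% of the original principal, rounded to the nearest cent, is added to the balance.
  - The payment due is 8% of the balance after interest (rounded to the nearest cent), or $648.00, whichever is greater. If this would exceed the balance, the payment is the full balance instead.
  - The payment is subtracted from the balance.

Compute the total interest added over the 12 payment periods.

$3,131.28

Payment period 1: $7,907.29 +$260.94 interest = $8,168.23; pay $653.46 → $7,514.77
Payment period 2: $7,514.77 +$260.94 interest = $7,775.71; pay $648.00 → $7,127.71
Payment period 3: $7,127.71 +$260.94 interest = $7,388.65; pay $648.00 → $6,740.65
Payment period 4: $6,740.65 +$260.94 interest = $7,001.59; pay $648.00 → $6,353.59
Payment period 5: $6,353.59 +$260.94 interest = $6,614.53; pay $648.00 → $5,966.53
Payment period 6: $5,966.53 +$260.94 interest = $6,227.47; pay $648.00 → $5,579.47
Payment period 7: $5,579.47 +$260.94 interest = $5,840.41; pay $648.00 → $5,192.41
Payment period 8: $5,192.41 +$260.94 interest = $5,453.35; pay $648.00 → $4,805.35
Payment period 9: $4,805.35 +$260.94 interest = $5,066.29; pay $648.00 → $4,418.29
Payment period 10: $4,418.29 +$260.94 interest = $4,679.23; pay $648.00 → $4,031.23
Payment period 11: $4,031.23 +$260.94 interest = $4,292.17; pay $648.00 → $3,644.17
Payment period 12: $3,644.17 +$260.94 interest = $3,905.11; pay $648.00 → $3,257.11
Total interest: $260.94 + $260.94 + $260.94 + $260.94 + $260.94 + $260.94 + $260.94 + $260.94 + $260.94 + $260.94 + $260.94 + $260.94 = $3,131.28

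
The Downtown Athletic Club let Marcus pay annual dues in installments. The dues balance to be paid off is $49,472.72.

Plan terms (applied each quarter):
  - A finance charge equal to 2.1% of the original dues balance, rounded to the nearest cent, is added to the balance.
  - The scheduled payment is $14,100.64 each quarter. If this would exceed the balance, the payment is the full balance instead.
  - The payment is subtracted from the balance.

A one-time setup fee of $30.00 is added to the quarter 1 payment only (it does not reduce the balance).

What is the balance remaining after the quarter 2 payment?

# | Opening | Interest | Payment | Fee | End bal
1 | $49,472.72 | $1,038.93 | $14,100.64 | $30.00 | $36,411.01
2 | $36,411.01 | $1,038.93 | $14,100.64 | — | $23,349.30

$23,349.30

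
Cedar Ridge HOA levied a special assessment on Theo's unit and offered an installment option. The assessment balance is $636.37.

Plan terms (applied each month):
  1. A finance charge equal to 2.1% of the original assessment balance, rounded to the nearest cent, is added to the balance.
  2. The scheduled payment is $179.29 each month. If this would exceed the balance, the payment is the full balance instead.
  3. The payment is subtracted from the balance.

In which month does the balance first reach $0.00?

Month 1: $636.37 +$13.36 interest = $649.73; pay $179.29 → $470.44
Month 2: $470.44 +$13.36 interest = $483.80; pay $179.29 → $304.51
Month 3: $304.51 +$13.36 interest = $317.87; pay $179.29 → $138.58
Month 4: $138.58 +$13.36 interest = $151.94; pay $151.94 → $0.00
Balance reaches $0.00 in month 4.

4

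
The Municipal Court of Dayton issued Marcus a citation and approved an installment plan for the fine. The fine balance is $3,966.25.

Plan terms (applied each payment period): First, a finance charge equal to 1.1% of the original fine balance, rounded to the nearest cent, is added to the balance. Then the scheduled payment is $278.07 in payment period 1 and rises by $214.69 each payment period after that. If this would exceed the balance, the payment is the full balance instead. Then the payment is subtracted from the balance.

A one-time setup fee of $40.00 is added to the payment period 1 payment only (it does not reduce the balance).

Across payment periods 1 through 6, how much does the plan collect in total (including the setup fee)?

$4,268.03

# | Opening | Interest | Payment | Fee | End bal
1 | $3,966.25 | $43.63 | $278.07 | $40.00 | $3,731.81
2 | $3,731.81 | $43.63 | $492.76 | — | $3,282.68
3 | $3,282.68 | $43.63 | $707.45 | — | $2,618.86
4 | $2,618.86 | $43.63 | $922.14 | — | $1,740.35
5 | $1,740.35 | $43.63 | $1,136.83 | — | $647.15
6 | $647.15 | $43.63 | $690.78 | — | $0.00
Total paid: $4,268.03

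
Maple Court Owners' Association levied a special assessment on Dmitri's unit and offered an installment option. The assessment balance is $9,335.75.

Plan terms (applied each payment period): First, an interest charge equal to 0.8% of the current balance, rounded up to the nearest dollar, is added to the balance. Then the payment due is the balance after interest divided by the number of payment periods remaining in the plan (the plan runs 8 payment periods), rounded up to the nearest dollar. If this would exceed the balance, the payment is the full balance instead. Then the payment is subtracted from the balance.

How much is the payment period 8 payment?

Payment period 1: opening $9,335.75; interest $75.00 → $9,410.75; payment $1,177.00; balance $8,233.75
Payment period 2: opening $8,233.75; interest $66.00 → $8,299.75; payment $1,186.00; balance $7,113.75
Payment period 3: opening $7,113.75; interest $57.00 → $7,170.75; payment $1,196.00; balance $5,974.75
Payment period 4: opening $5,974.75; interest $48.00 → $6,022.75; payment $1,205.00; balance $4,817.75
Payment period 5: opening $4,817.75; interest $39.00 → $4,856.75; payment $1,215.00; balance $3,641.75
Payment period 6: opening $3,641.75; interest $30.00 → $3,671.75; payment $1,224.00; balance $2,447.75
Payment period 7: opening $2,447.75; interest $20.00 → $2,467.75; payment $1,234.00; balance $1,233.75
Payment period 8: opening $1,233.75; interest $10.00 → $1,243.75; payment $1,243.75; balance $0.00

$1,243.75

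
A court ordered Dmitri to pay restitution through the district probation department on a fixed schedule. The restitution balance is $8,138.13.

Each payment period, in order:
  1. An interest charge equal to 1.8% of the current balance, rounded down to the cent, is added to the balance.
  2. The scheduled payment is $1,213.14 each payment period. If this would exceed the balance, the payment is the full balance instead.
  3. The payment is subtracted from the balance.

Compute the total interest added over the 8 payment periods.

$614.45

# | Opening | Interest | Payment | End bal
1 | $8,138.13 | $146.48 | $1,213.14 | $7,071.47
2 | $7,071.47 | $127.28 | $1,213.14 | $5,985.61
3 | $5,985.61 | $107.74 | $1,213.14 | $4,880.21
4 | $4,880.21 | $87.84 | $1,213.14 | $3,754.91
5 | $3,754.91 | $67.58 | $1,213.14 | $2,609.35
6 | $2,609.35 | $46.96 | $1,213.14 | $1,443.17
7 | $1,443.17 | $25.97 | $1,213.14 | $256.00
8 | $256.00 | $4.60 | $260.60 | $0.00
Total interest: $146.48 + $127.28 + $107.74 + $87.84 + $67.58 + $46.96 + $25.97 + $4.60 = $614.45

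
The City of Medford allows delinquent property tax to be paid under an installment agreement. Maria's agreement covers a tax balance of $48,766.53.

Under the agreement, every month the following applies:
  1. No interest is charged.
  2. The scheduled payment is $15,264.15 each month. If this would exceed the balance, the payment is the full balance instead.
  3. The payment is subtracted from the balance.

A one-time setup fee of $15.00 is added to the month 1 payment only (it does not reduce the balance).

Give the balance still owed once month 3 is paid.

# | Opening | Payment | Fee | End bal
1 | $48,766.53 | $15,264.15 | $15.00 | $33,502.38
2 | $33,502.38 | $15,264.15 | — | $18,238.23
3 | $18,238.23 | $15,264.15 | — | $2,974.08

$2,974.08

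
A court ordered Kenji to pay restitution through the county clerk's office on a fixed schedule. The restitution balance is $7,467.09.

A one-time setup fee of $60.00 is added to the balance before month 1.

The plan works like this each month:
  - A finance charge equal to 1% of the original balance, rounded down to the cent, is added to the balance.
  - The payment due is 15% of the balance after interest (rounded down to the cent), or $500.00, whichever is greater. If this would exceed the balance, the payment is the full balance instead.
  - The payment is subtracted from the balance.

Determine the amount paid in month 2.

$980.42

Month 1: $7,527.09 +$74.67 interest = $7,601.76; pay $1,140.26 → $6,461.50
Month 2: $6,461.50 +$74.67 interest = $6,536.17; pay $980.42 → $5,555.75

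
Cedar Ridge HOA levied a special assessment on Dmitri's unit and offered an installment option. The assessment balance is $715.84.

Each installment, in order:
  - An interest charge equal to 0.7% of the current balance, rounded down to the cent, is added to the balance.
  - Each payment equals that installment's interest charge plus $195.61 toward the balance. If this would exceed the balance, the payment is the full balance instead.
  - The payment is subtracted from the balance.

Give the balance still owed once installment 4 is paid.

$0.00

Installment 1: $715.84 +$5.01 interest = $720.85; pay $200.62 → $520.23
Installment 2: $520.23 +$3.64 interest = $523.87; pay $199.25 → $324.62
Installment 3: $324.62 +$2.27 interest = $326.89; pay $197.88 → $129.01
Installment 4: $129.01 +$0.90 interest = $129.91; pay $129.91 → $0.00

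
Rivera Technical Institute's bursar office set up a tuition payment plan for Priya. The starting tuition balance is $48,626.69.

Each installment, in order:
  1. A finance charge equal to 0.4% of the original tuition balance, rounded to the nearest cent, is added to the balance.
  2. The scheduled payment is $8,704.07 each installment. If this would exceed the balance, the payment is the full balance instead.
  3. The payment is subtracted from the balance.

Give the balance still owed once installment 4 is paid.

Installment 1: opening $48,626.69; interest $194.51 → $48,821.20; payment $8,704.07; balance $40,117.13
Installment 2: opening $40,117.13; interest $194.51 → $40,311.64; payment $8,704.07; balance $31,607.57
Installment 3: opening $31,607.57; interest $194.51 → $31,802.08; payment $8,704.07; balance $23,098.01
Installment 4: opening $23,098.01; interest $194.51 → $23,292.52; payment $8,704.07; balance $14,588.45

$14,588.45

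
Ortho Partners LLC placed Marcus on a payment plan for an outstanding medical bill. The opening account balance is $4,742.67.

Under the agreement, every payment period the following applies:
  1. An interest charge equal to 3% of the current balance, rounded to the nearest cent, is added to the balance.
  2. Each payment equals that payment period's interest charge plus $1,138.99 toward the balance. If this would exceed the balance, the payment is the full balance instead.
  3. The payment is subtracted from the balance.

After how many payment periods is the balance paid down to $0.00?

5

# | Opening | Interest | Payment | End bal
1 | $4,742.67 | $142.28 | $1,281.27 | $3,603.68
2 | $3,603.68 | $108.11 | $1,247.10 | $2,464.69
3 | $2,464.69 | $73.94 | $1,212.93 | $1,325.70
4 | $1,325.70 | $39.77 | $1,178.76 | $186.71
5 | $186.71 | $5.60 | $192.31 | $0.00
Balance reaches $0.00 in payment period 5.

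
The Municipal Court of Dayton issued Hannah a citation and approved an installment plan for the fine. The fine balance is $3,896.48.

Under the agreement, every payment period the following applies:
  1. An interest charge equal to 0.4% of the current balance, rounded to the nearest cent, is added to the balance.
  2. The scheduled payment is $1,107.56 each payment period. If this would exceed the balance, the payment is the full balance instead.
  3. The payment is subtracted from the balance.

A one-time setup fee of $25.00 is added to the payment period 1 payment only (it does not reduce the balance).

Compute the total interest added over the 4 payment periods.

# | Opening | Interest | Payment | Fee | End bal
1 | $3,896.48 | $15.59 | $1,107.56 | $25.00 | $2,804.51
2 | $2,804.51 | $11.22 | $1,107.56 | — | $1,708.17
3 | $1,708.17 | $6.83 | $1,107.56 | — | $607.44
4 | $607.44 | $2.43 | $609.87 | — | $0.00
Total interest: $15.59 + $11.22 + $6.83 + $2.43 = $36.07

$36.07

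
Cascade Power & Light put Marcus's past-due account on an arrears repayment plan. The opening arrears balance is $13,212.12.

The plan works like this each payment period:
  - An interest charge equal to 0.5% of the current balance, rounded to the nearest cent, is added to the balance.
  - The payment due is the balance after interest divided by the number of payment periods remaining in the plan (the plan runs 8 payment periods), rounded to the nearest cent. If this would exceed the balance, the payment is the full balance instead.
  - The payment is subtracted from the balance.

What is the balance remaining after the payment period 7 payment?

$1,710.19

Payment period 1: opening $13,212.12; interest $66.06 → $13,278.18; payment $1,659.77; balance $11,618.41
Payment period 2: opening $11,618.41; interest $58.09 → $11,676.50; payment $1,668.07; balance $10,008.43
Payment period 3: opening $10,008.43; interest $50.04 → $10,058.47; payment $1,676.41; balance $8,382.06
Payment period 4: opening $8,382.06; interest $41.91 → $8,423.97; payment $1,684.79; balance $6,739.18
Payment period 5: opening $6,739.18; interest $33.70 → $6,772.88; payment $1,693.22; balance $5,079.66
Payment period 6: opening $5,079.66; interest $25.40 → $5,105.06; payment $1,701.69; balance $3,403.37
Payment period 7: opening $3,403.37; interest $17.02 → $3,420.39; payment $1,710.20; balance $1,710.19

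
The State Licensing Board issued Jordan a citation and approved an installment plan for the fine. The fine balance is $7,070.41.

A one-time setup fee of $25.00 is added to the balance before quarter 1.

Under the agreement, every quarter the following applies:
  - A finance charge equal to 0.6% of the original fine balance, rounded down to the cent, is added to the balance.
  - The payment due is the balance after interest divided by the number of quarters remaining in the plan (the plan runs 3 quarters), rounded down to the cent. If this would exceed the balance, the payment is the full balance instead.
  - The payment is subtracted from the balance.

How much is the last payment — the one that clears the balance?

# | Opening | Interest | Payment | End bal
1 | $7,095.41 | $42.42 | $2,379.27 | $4,758.56
2 | $4,758.56 | $42.42 | $2,400.49 | $2,400.49
3 | $2,400.49 | $42.42 | $2,442.91 | $0.00

$2,442.91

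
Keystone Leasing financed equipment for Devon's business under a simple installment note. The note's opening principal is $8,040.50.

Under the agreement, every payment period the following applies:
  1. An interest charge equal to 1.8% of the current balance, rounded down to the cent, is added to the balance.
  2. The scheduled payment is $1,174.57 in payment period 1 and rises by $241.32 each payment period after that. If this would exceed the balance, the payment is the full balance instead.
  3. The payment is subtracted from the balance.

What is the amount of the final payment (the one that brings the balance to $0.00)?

$249.91

Payment period 1: $8,040.50 +$144.72 interest = $8,185.22; pay $1,174.57 → $7,010.65
Payment period 2: $7,010.65 +$126.19 interest = $7,136.84; pay $1,415.89 → $5,720.95
Payment period 3: $5,720.95 +$102.97 interest = $5,823.92; pay $1,657.21 → $4,166.71
Payment period 4: $4,166.71 +$75.00 interest = $4,241.71; pay $1,898.53 → $2,343.18
Payment period 5: $2,343.18 +$42.17 interest = $2,385.35; pay $2,139.85 → $245.50
Payment period 6: $245.50 +$4.41 interest = $249.91; pay $249.91 → $0.00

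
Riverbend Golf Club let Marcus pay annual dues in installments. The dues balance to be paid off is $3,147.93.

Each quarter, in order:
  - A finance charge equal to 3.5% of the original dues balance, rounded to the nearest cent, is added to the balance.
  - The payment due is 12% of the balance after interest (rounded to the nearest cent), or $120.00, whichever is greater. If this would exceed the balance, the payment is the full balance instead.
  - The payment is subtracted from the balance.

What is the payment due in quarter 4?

Quarter 1: opening $3,147.93; interest $110.18 → $3,258.11; payment $390.97; balance $2,867.14
Quarter 2: opening $2,867.14; interest $110.18 → $2,977.32; payment $357.28; balance $2,620.04
Quarter 3: opening $2,620.04; interest $110.18 → $2,730.22; payment $327.63; balance $2,402.59
Quarter 4: opening $2,402.59; interest $110.18 → $2,512.77; payment $301.53; balance $2,211.24

$301.53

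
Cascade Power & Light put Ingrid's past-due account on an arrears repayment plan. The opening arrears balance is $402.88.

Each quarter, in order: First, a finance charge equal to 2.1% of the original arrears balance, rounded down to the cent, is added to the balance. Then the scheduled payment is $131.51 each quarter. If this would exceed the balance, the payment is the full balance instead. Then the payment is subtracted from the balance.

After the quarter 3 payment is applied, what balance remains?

$33.73

Quarter 1: opening $402.88; interest $8.46 → $411.34; payment $131.51; balance $279.83
Quarter 2: opening $279.83; interest $8.46 → $288.29; payment $131.51; balance $156.78
Quarter 3: opening $156.78; interest $8.46 → $165.24; payment $131.51; balance $33.73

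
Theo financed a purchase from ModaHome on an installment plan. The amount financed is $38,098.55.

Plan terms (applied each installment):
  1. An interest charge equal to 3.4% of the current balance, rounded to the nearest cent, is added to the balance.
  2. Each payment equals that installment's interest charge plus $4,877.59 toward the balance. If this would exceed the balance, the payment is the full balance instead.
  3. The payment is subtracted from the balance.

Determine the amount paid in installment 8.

Installment 1: $38,098.55 +$1,295.35 interest = $39,393.90; pay $6,172.94 → $33,220.96
Installment 2: $33,220.96 +$1,129.51 interest = $34,350.47; pay $6,007.10 → $28,343.37
Installment 3: $28,343.37 +$963.67 interest = $29,307.04; pay $5,841.26 → $23,465.78
Installment 4: $23,465.78 +$797.84 interest = $24,263.62; pay $5,675.43 → $18,588.19
Installment 5: $18,588.19 +$632.00 interest = $19,220.19; pay $5,509.59 → $13,710.60
Installment 6: $13,710.60 +$466.16 interest = $14,176.76; pay $5,343.75 → $8,833.01
Installment 7: $8,833.01 +$300.32 interest = $9,133.33; pay $5,177.91 → $3,955.42
Installment 8: $3,955.42 +$134.48 interest = $4,089.90; pay $4,089.90 → $0.00

$4,089.90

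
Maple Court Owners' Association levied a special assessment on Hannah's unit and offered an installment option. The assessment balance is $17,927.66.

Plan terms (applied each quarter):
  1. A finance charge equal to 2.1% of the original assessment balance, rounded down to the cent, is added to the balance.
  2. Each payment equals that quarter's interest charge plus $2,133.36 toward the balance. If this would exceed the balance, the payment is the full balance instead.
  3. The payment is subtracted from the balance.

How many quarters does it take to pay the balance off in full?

9

# | Opening | Interest | Payment | End bal
1 | $17,927.66 | $376.48 | $2,509.84 | $15,794.30
2 | $15,794.30 | $376.48 | $2,509.84 | $13,660.94
3 | $13,660.94 | $376.48 | $2,509.84 | $11,527.58
4 | $11,527.58 | $376.48 | $2,509.84 | $9,394.22
5 | $9,394.22 | $376.48 | $2,509.84 | $7,260.86
6 | $7,260.86 | $376.48 | $2,509.84 | $5,127.50
7 | $5,127.50 | $376.48 | $2,509.84 | $2,994.14
8 | $2,994.14 | $376.48 | $2,509.84 | $860.78
9 | $860.78 | $376.48 | $1,237.26 | $0.00
Balance reaches $0.00 in quarter 9.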